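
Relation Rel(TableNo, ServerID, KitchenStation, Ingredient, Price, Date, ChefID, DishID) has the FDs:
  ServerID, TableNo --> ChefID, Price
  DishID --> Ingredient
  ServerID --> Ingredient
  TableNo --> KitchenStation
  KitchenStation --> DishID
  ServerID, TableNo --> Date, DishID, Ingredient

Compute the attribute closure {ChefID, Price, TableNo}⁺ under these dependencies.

{ChefID, DishID, Ingredient, KitchenStation, Price, TableNo}

Start with {ChefID, Price, TableNo}.
TableNo --> KitchenStation applies; add {KitchenStation} → now {ChefID, KitchenStation, Price, TableNo}.
KitchenStation --> DishID applies; add {DishID} → now {ChefID, DishID, KitchenStation, Price, TableNo}.
DishID --> Ingredient applies; add {Ingredient} → now {ChefID, DishID, Ingredient, KitchenStation, Price, TableNo}.
No further FD applies.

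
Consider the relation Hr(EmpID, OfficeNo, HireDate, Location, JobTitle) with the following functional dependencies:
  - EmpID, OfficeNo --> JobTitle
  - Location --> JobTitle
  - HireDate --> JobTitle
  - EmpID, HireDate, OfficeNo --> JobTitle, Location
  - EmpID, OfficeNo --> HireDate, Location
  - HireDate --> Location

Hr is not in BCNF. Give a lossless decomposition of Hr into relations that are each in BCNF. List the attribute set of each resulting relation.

{EmpID, HireDate, OfficeNo}; {HireDate, Location}; {JobTitle, Location}

Candidate key of the original relation: {EmpID, OfficeNo}.
In {EmpID, HireDate, JobTitle, Location, OfficeNo}, {Location} is not a superkey ({Location}⁺ restricted to this set is {JobTitle, Location}), so split on Location --> JobTitle into {JobTitle, Location} and {EmpID, HireDate, Location, OfficeNo}.
{JobTitle, Location} is in BCNF.
In {EmpID, HireDate, Location, OfficeNo}, {HireDate} is not a superkey ({HireDate}⁺ restricted to this set is {HireDate, Location}), so split on HireDate --> Location into {HireDate, Location} and {EmpID, HireDate, OfficeNo}.
{HireDate, Location} is in BCNF.
{EmpID, HireDate, OfficeNo} is in BCNF.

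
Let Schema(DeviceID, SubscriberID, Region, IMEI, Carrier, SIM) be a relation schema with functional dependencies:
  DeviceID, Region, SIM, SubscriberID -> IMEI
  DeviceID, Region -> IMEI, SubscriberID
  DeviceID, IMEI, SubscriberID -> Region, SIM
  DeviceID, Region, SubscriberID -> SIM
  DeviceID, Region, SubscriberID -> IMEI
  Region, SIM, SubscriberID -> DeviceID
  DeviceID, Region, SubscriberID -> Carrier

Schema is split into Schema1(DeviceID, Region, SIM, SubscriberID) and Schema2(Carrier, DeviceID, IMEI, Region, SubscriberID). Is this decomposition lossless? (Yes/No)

Common attributes: {DeviceID, Region, SubscriberID}; their closure is {Carrier, DeviceID, IMEI, Region, SIM, SubscriberID}.
Since Schema1 ⊆ {Carrier, DeviceID, IMEI, Region, SIM, SubscriberID}, the intersection is a superkey of Schema1; the decomposition is lossless.

Yes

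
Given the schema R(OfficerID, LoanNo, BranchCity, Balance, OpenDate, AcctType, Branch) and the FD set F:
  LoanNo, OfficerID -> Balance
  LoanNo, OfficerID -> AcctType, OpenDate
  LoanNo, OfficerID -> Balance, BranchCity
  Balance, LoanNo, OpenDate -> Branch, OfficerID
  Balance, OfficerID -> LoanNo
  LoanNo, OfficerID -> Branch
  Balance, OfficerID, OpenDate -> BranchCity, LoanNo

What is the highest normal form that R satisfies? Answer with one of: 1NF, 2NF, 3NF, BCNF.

Candidate keys: {Balance, LoanNo, OpenDate}, {Balance, OfficerID}, {LoanNo, OfficerID}. Prime attributes: {Balance, LoanNo, OfficerID, OpenDate}.
Each dependency's left side is a superkey — BCNF holds.

BCNF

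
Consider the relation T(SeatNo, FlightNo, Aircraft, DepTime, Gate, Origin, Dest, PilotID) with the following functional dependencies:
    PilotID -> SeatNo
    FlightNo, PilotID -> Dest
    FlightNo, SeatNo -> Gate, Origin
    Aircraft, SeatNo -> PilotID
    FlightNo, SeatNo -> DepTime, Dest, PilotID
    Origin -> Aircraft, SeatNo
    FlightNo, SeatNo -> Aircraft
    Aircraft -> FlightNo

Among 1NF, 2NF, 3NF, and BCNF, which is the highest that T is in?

Candidate keys: {Aircraft, PilotID}, {Aircraft, SeatNo}, {FlightNo, PilotID}, {FlightNo, SeatNo}, {Origin}. Prime attributes: {Aircraft, FlightNo, Origin, PilotID, SeatNo}.
PilotID -> SeatNo: {PilotID}⁺ = {PilotID, SeatNo}, which is not all of the attributes, so the left side is not a superkey — BCNF is violated.
Since {SeatNo} ⊆ prime attributes and every other non-superkey FD also has a prime right side, the schema is in 3NF.

3NF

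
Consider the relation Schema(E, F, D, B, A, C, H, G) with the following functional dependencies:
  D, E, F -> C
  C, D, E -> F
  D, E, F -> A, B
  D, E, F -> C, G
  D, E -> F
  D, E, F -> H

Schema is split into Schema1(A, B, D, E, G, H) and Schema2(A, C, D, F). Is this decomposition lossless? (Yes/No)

The shared attributes are {A, D} and {A, D}⁺ = {A, D}.
The closure covers neither Schema1 nor Schema2 entirely; the join is not lossless.

No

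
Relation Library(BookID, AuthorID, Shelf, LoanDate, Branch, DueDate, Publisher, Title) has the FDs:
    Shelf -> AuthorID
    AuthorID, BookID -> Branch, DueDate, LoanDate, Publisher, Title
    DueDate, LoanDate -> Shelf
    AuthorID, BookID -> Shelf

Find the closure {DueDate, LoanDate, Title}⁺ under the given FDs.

Start with {DueDate, LoanDate, Title}.
DueDate, LoanDate -> Shelf applies; add {Shelf} → now {DueDate, LoanDate, Shelf, Title}.
Shelf -> AuthorID applies; add {AuthorID} → now {AuthorID, DueDate, LoanDate, Shelf, Title}.
No further FD applies.

{AuthorID, DueDate, LoanDate, Shelf, Title}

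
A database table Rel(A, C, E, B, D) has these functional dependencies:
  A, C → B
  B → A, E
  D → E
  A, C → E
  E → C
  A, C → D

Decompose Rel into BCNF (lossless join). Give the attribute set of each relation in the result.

{A, B, D}; {C, E}; {D, E}

Candidate keys of the original relation: {A, C}, {A, D}, {A, E}, {B}.
{A, B, C, D, E}: {D} determines {C, D, E} here but is not a superkey — split on D → C, E, giving {C, D, E} and {A, B, D}.
{C, D, E}: {E} determines {C, E} here but is not a superkey — split on E → C, giving {C, E} and {D, E}.
{C, E} has no BCNF violation.
{D, E} has no BCNF violation.
{A, B, D} has no BCNF violation.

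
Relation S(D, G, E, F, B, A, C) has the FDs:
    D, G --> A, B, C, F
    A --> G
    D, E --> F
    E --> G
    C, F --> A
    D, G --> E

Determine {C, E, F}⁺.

Start with {C, E, F}.
E --> G applies; add {G} → now {C, E, F, G}.
C, F --> A applies; add {A} → now {A, C, E, F, G}.
No further FD applies.

{A, C, E, F, G}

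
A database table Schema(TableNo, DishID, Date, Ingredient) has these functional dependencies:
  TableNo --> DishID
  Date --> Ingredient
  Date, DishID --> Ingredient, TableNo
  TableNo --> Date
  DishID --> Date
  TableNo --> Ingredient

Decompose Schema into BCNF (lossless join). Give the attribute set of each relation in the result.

{Date, DishID, TableNo}; {Date, Ingredient}

Candidate keys of the original relation: {DishID}, {TableNo}.
{Date, DishID, Ingredient, TableNo}: {Date} determines {Date, Ingredient} here but is not a superkey — split on Date --> Ingredient, giving {Date, Ingredient} and {Date, DishID, TableNo}.
{Date, Ingredient} has no BCNF violation.
{Date, DishID, TableNo} has no BCNF violation.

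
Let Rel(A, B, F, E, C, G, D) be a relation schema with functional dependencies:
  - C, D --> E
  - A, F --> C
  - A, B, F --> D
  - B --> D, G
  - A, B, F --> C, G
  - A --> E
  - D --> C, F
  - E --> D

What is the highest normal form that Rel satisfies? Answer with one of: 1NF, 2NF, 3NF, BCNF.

1NF

Candidate key: {A, B}. Prime attributes: {A, B}.
C, D --> E: {C, D}⁺ = {C, D, E, F}, which is not all of the attributes, so the left side is not a superkey — BCNF is violated.
Because {E} is non-prime and the left side of C, D --> E is not a superkey, the relation is not in 3NF.
Since {A} ⊂ {A, B} and {A}⁺ ⊇ {C, D, E, F} with {C, D, E, F} non-prime, there is a partial dependency; 2NF fails.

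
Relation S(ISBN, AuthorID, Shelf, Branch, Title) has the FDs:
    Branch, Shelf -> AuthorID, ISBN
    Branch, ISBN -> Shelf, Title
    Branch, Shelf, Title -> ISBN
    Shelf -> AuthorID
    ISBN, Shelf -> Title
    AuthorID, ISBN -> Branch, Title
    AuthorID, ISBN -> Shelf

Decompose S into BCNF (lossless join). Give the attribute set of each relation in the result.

Candidate keys of the original relation: {AuthorID, ISBN}, {Branch, ISBN}, {Branch, Shelf}, {ISBN, Shelf}.
In {AuthorID, Branch, ISBN, Shelf, Title}, {Shelf} is not a superkey ({Shelf}⁺ restricted to this set is {AuthorID, Shelf}), so split on Shelf -> AuthorID into {AuthorID, Shelf} and {Branch, ISBN, Shelf, Title}.
{AuthorID, Shelf}: every determinant is a superkey — BCNF.
{Branch, ISBN, Shelf, Title}: every determinant is a superkey — BCNF.

{AuthorID, Shelf}; {Branch, ISBN, Shelf, Title}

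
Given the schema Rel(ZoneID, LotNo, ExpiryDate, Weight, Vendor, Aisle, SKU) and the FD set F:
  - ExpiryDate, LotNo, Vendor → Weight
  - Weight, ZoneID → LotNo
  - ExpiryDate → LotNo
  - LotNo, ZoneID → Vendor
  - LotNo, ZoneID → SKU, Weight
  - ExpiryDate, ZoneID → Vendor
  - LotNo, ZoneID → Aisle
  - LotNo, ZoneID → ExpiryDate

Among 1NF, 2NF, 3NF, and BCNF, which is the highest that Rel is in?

Candidate keys: {ExpiryDate, ZoneID}, {LotNo, ZoneID}, {Weight, ZoneID}. Prime attributes: {ExpiryDate, LotNo, Weight, ZoneID}.
ExpiryDate, LotNo, Vendor → Weight: {ExpiryDate, LotNo, Vendor}⁺ = {ExpiryDate, LotNo, Vendor, Weight}, which is not all of the attributes, so the left side is not a superkey — BCNF is violated.
But every attribute on its right side ({Weight}) is prime, and the same holds for every other non-superkey FD, so 3NF still holds.

3NF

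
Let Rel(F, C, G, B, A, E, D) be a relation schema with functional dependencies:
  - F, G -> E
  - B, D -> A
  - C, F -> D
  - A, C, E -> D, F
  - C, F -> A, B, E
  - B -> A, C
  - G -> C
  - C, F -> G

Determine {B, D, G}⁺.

{A, B, C, D, G}

Start with {B, D, G}.
B, D -> A applies; add {A} → now {A, B, D, G}.
B -> A, C applies; add {C} → now {A, B, C, D, G}.
No further FD applies.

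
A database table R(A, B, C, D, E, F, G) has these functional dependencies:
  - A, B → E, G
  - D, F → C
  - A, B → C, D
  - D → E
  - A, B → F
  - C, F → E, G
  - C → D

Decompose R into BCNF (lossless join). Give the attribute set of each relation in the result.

Candidate key of the original relation: {A, B}.
Within {A, B, C, D, E, F, G}: {D, F}⁺ ∩ {A, B, C, D, E, F, G} = {C, D, E, F, G}, not the whole set, so D, F → C, E, G violates BCNF; decompose into {C, D, E, F, G} and {A, B, D, F}.
Within {C, D, E, F, G}: {D}⁺ ∩ {C, D, E, F, G} = {D, E}, not the whole set, so D → E violates BCNF; decompose into {D, E} and {C, D, F, G}.
{D, E} has no BCNF violation.
Within {C, D, F, G}: {C}⁺ ∩ {C, D, F, G} = {C, D}, not the whole set, so C → D violates BCNF; decompose into {C, D} and {C, F, G}.
{C, D} has no BCNF violation.
{C, F, G} has no BCNF violation.
{A, B, D, F} has no BCNF violation.

{A, B, D, F}; {C, D}; {C, F, G}; {D, E}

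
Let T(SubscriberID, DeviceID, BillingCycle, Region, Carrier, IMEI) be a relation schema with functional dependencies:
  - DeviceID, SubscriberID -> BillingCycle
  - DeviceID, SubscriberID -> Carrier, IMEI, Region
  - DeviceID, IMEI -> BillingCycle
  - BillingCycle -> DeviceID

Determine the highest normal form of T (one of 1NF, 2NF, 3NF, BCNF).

3NF

Candidate keys: {BillingCycle, SubscriberID}, {DeviceID, SubscriberID}. Prime attributes: {BillingCycle, DeviceID, SubscriberID}.
DeviceID, IMEI -> BillingCycle breaks BCNF: {DeviceID, IMEI}⁺ = {BillingCycle, DeviceID, IMEI}, so {DeviceID, IMEI} is not a superkey.
Since {BillingCycle} ⊆ prime attributes and every other non-superkey FD also has a prime right side, the schema is in 3NF.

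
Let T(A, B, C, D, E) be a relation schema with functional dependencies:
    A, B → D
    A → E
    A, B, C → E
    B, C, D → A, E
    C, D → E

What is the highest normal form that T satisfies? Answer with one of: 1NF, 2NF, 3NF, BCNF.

Candidate keys: {A, B, C}, {B, C, D}. Prime attributes: {A, B, C, D}.
For A, B → D we have {A, B}⁺ = {A, B, D, E}; {A, B} is not a superkey, so BCNF fails.
Because {E} is non-prime and the left side of A → E is not a superkey, the relation is not in 3NF.
Since {A} ⊂ {A, B, C} and {A}⁺ ⊇ {E} with {E} non-prime, there is a partial dependency; 2NF fails.

1NF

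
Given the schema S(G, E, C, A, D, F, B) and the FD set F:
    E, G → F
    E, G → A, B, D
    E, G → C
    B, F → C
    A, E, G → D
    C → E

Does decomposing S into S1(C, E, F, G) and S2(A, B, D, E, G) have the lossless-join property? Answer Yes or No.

Common attributes: {E, G}; their closure is {A, B, C, D, E, F, G}.
This includes all of S1, so the common attributes are a superkey of S1 — the join is lossless.

Yes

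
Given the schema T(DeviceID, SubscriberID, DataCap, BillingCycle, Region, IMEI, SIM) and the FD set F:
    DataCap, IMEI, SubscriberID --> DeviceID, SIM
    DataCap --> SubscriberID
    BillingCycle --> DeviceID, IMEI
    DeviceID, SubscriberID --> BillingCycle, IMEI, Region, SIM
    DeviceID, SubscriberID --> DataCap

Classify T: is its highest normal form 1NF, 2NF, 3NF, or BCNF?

3NF

Candidate keys: {BillingCycle, DataCap}, {BillingCycle, SubscriberID}, {DataCap, DeviceID}, {DataCap, IMEI}, {DeviceID, SubscriberID}. Prime attributes: {BillingCycle, DataCap, DeviceID, IMEI, SubscriberID}.
DataCap --> SubscriberID: {DataCap}⁺ = {DataCap, SubscriberID}, which is not all of the attributes, so the left side is not a superkey — BCNF is violated.
But every attribute on its right side ({SubscriberID}) is prime, and the same holds for every other non-superkey FD, so 3NF still holds.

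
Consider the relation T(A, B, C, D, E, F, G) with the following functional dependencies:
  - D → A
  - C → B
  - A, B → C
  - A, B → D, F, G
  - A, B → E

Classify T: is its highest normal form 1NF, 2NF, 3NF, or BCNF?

Candidate keys: {A, B}, {A, C}, {B, D}, {C, D}. Prime attributes: {A, B, C, D}.
D → A breaks BCNF: {D}⁺ = {A, D}, so {D} is not a superkey.
But every attribute on its right side ({A}) is prime, and the same holds for every other non-superkey FD, so 3NF still holds.

3NF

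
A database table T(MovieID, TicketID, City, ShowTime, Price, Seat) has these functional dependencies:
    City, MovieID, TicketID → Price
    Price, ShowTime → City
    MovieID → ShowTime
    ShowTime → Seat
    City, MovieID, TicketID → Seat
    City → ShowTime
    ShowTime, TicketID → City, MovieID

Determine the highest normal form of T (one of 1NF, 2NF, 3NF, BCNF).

Candidate keys: {City, TicketID}, {MovieID, TicketID}, {ShowTime, TicketID}. Prime attributes: {City, MovieID, ShowTime, TicketID}.
For Price, ShowTime → City we have {Price, ShowTime}⁺ = {City, Price, Seat, ShowTime}; {Price, ShowTime} is not a superkey, so BCNF fails.
Because {Seat} is non-prime and the left side of ShowTime → Seat is not a superkey, the relation is not in 3NF.
Since {City} ⊂ {City, TicketID} and {City}⁺ ⊇ {Seat} with {Seat} non-prime, there is a partial dependency; 2NF fails.

1NF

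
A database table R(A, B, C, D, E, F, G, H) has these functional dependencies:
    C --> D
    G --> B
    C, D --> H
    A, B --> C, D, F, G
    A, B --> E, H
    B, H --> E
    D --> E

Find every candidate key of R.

No FD produces {A}, so it must be in every candidate key.
{A, B} is a candidate key since {A, B}⁺ = {A, B, C, D, E, F, G, H} covers every attribute.
{A, G} is a candidate key since {A, G}⁺ = {A, B, C, D, E, F, G, H} covers every attribute.
Any other superkey properly contains one of these, so there are no further candidate keys.

{A, B}, {A, G}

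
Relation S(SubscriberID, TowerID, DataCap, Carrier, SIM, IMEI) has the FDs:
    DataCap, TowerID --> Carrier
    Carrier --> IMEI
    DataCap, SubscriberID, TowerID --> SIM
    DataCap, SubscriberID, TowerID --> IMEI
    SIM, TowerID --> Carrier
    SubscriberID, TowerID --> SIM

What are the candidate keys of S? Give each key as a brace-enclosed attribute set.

Attributes never on any right-hand side: {DataCap, SubscriberID, TowerID} — every candidate key must contain all of them.
Closure of {DataCap, SubscriberID, TowerID} is {Carrier, DataCap, IMEI, SIM, SubscriberID, TowerID}, the whole schema; {DataCap, SubscriberID, TowerID} is a candidate key.
Every other attribute set either contains this one or has a smaller closure.

{DataCap, SubscriberID, TowerID}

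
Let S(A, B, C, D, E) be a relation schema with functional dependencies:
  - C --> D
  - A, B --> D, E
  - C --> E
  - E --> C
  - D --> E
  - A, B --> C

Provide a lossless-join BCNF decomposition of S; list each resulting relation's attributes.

Candidate key of the original relation: {A, B}.
In {A, B, C, D, E}, {C} is not a superkey ({C}⁺ restricted to this set is {C, D, E}), so split on C --> D, E into {C, D, E} and {A, B, C}.
{C, D, E} has no BCNF violation.
{A, B, C} has no BCNF violation.

{A, B, C}; {C, D, E}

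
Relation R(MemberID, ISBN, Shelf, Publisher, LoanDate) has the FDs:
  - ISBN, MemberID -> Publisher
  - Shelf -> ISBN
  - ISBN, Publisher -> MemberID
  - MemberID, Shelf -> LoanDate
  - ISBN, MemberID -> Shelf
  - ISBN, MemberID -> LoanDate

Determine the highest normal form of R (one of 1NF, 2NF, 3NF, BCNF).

Candidate keys: {ISBN, MemberID}, {ISBN, Publisher}, {MemberID, Shelf}, {Publisher, Shelf}. Prime attributes: {ISBN, MemberID, Publisher, Shelf}.
Shelf -> ISBN: {Shelf}⁺ = {ISBN, Shelf}, which is not all of the attributes, so the left side is not a superkey — BCNF is violated.
But every attribute on its right side ({ISBN}) is prime, and the same holds for every other non-superkey FD, so 3NF still holds.

3NF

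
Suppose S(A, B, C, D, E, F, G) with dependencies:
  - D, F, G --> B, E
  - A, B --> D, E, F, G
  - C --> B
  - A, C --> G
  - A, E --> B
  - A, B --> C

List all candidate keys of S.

{A, B}, {A, C}, {A, D, F, G}, {A, E}

Attributes never on any right-hand side: {A} — every candidate key must contain it.
{A, B} is a candidate key since {A, B}⁺ = {A, B, C, D, E, F, G} covers every attribute.
{A, C} is a candidate key since {A, C}⁺ = {A, B, C, D, E, F, G} covers every attribute.
{A, E} is a candidate key since {A, E}⁺ = {A, B, C, D, E, F, G} covers every attribute.
{A, D, F, G} is a candidate key since {A, D, F, G}⁺ = {A, B, C, D, E, F, G} covers every attribute.
These are minimal and exhaustive — every other superkey contains one of them.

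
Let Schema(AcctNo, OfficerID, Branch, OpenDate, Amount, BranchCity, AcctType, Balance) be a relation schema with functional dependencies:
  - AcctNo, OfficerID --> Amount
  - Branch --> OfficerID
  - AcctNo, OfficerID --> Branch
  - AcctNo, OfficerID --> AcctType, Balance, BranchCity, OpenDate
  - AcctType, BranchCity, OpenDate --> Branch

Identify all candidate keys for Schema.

{AcctNo, AcctType, BranchCity, OpenDate}, {AcctNo, Branch}, {AcctNo, OfficerID}

Attributes never on any right-hand side: {AcctNo} — every candidate key must contain it.
{AcctNo, Branch}⁺ = {AcctNo, AcctType, Amount, Balance, Branch, BranchCity, OfficerID, OpenDate} — all of the relation — so {AcctNo, Branch} is a candidate key.
{AcctNo, OfficerID}⁺ = {AcctNo, AcctType, Amount, Balance, Branch, BranchCity, OfficerID, OpenDate} — all of the relation — so {AcctNo, OfficerID} is a candidate key.
{AcctNo, AcctType, BranchCity, OpenDate}⁺ = {AcctNo, AcctType, Amount, Balance, Branch, BranchCity, OfficerID, OpenDate} — all of the relation — so {AcctNo, AcctType, BranchCity, OpenDate} is a candidate key.
These are minimal and exhaustive — every other superkey contains one of them.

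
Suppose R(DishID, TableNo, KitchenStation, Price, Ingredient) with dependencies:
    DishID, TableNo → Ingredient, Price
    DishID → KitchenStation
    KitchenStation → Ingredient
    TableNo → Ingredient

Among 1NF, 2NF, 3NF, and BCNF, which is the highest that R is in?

1NF

Candidate key: {DishID, TableNo}. Prime attributes: {DishID, TableNo}.
DishID → KitchenStation: {DishID}⁺ = {DishID, Ingredient, KitchenStation}, which is not all of the attributes, so the left side is not a superkey — BCNF is violated.
DishID → KitchenStation has non-prime {KitchenStation} on the right and a non-superkey on the left, so 3NF fails.
{DishID} is a proper subset of the key {DishID, TableNo}, and {DishID}⁺ contains the non-prime attributes {Ingredient, KitchenStation} — a partial dependency, so 2NF is violated.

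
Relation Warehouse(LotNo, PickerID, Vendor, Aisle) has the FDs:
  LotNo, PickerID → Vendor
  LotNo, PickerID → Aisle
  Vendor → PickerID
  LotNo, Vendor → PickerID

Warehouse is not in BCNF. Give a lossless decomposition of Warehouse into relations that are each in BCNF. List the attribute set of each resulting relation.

{Aisle, LotNo, Vendor}; {PickerID, Vendor}

Candidate keys of the original relation: {LotNo, PickerID}, {LotNo, Vendor}.
{Aisle, LotNo, PickerID, Vendor}: {Vendor} determines {PickerID, Vendor} here but is not a superkey — split on Vendor → PickerID, giving {PickerID, Vendor} and {Aisle, LotNo, Vendor}.
{PickerID, Vendor} is in BCNF.
{Aisle, LotNo, Vendor} is in BCNF.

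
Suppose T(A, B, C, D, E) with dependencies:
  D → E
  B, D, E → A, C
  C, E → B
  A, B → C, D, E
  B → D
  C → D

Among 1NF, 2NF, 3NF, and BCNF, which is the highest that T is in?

Candidate keys: {B}, {C}. Prime attributes: {B, C}.
For D → E we have {D}⁺ = {D, E}; {D} is not a superkey, so BCNF fails.
Because {E} is non-prime and the left side of D → E is not a superkey, the relation is not in 3NF.
With only single-attribute keys there can be no partial dependency, so 2NF holds.

2NF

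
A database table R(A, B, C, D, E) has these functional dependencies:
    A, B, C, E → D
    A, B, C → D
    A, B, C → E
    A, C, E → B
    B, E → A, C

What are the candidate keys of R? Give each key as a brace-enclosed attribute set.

{A, B, C}, {A, C, E}, {B, E}

{B, E} is a candidate key since {B, E}⁺ = {A, B, C, D, E} covers every attribute.
{A, B, C} is a candidate key since {A, B, C}⁺ = {A, B, C, D, E} covers every attribute.
{A, C, E} is a candidate key since {A, C, E}⁺ = {A, B, C, D, E} covers every attribute.
Any other superkey properly contains one of these, so there are no further candidate keys.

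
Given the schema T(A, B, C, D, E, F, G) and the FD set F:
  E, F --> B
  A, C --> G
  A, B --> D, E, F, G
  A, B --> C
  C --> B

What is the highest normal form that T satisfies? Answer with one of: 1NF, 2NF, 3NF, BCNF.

3NF

Candidate keys: {A, B}, {A, C}, {A, E, F}. Prime attributes: {A, B, C, E, F}.
E, F --> B breaks BCNF: {E, F}⁺ = {B, E, F}, so {E, F} is not a superkey.
But every attribute on its right side ({B}) is prime, and the same holds for every other non-superkey FD, so 3NF still holds.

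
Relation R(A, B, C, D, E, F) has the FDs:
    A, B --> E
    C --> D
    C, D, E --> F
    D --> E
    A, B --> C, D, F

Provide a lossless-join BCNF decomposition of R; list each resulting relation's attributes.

Candidate key of the original relation: {A, B}.
{A, B, C, D, E, F}: {C} determines {C, D, E, F} here but is not a superkey — split on C --> D, E, F, giving {C, D, E, F} and {A, B, C}.
{C, D, E, F}: {D} determines {D, E} here but is not a superkey — split on D --> E, giving {D, E} and {C, D, F}.
{D, E} is in BCNF.
{C, D, F} is in BCNF.
{A, B, C} is in BCNF.

{A, B, C}; {C, D, F}; {D, E}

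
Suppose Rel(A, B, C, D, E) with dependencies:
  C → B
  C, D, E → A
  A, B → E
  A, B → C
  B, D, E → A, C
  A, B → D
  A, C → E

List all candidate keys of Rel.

{A, B} is a candidate key since {A, B}⁺ = {A, B, C, D, E} covers every attribute.
{A, C} is a candidate key since {A, C}⁺ = {A, B, C, D, E} covers every attribute.
{B, D, E} is a candidate key since {B, D, E}⁺ = {A, B, C, D, E} covers every attribute.
{C, D, E} is a candidate key since {C, D, E}⁺ = {A, B, C, D, E} covers every attribute.
Any other superkey properly contains one of these, so there are no further candidate keys.

{A, B}, {A, C}, {B, D, E}, {C, D, E}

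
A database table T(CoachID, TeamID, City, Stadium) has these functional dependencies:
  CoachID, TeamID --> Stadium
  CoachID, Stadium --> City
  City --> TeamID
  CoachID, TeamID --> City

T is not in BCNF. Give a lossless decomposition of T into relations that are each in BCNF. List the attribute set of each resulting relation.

{City, CoachID, Stadium}; {City, TeamID}

Candidate keys of the original relation: {City, CoachID}, {CoachID, Stadium}, {CoachID, TeamID}.
{City, CoachID, Stadium, TeamID}: {City} determines {City, TeamID} here but is not a superkey — split on City --> TeamID, giving {City, TeamID} and {City, CoachID, Stadium}.
{City, TeamID}: every determinant is a superkey — BCNF.
{City, CoachID, Stadium}: every determinant is a superkey — BCNF.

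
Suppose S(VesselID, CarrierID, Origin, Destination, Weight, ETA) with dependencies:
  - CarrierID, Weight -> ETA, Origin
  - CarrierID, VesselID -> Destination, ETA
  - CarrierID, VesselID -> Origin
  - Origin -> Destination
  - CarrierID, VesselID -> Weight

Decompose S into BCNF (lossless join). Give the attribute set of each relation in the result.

Candidate key of the original relation: {CarrierID, VesselID}.
In {CarrierID, Destination, ETA, Origin, VesselID, Weight}, {CarrierID, Weight} is not a superkey ({CarrierID, Weight}⁺ restricted to this set is {CarrierID, Destination, ETA, Origin, Weight}), so split on CarrierID, Weight -> Destination, ETA, Origin into {CarrierID, Destination, ETA, Origin, Weight} and {CarrierID, VesselID, Weight}.
In {CarrierID, Destination, ETA, Origin, Weight}, {Origin} is not a superkey ({Origin}⁺ restricted to this set is {Destination, Origin}), so split on Origin -> Destination into {Destination, Origin} and {CarrierID, ETA, Origin, Weight}.
{Destination, Origin} has no BCNF violation.
{CarrierID, ETA, Origin, Weight} has no BCNF violation.
{CarrierID, VesselID, Weight} has no BCNF violation.

{CarrierID, ETA, Origin, Weight}; {CarrierID, VesselID, Weight}; {Destination, Origin}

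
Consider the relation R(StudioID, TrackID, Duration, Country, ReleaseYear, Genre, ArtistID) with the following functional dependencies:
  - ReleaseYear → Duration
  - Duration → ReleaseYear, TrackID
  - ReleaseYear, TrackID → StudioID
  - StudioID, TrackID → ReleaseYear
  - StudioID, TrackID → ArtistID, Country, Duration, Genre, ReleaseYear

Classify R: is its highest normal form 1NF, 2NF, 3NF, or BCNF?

Candidate keys: {Duration}, {ReleaseYear}, {StudioID, TrackID}. Prime attributes: {Duration, ReleaseYear, StudioID, TrackID}.
Every FD has a superkey on the left, so the relation is in BCNF.

BCNF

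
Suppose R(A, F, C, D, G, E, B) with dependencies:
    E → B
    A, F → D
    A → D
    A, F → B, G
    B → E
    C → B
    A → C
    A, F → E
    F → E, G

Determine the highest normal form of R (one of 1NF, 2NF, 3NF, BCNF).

1NF

Candidate key: {A, F}. Prime attributes: {A, F}.
E → B: {E}⁺ = {B, E}, which is not all of the attributes, so the left side is not a superkey — BCNF is violated.
E → B has non-prime {B} on the right and a non-superkey on the left, so 3NF fails.
The proper key subset {A} of {A, F} determines non-prime {B, C, D, E}, so the relation is not even in 2NF.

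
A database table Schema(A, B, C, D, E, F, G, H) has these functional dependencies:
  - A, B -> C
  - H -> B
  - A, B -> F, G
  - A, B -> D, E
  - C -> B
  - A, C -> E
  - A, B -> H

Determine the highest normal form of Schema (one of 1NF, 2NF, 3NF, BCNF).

Candidate keys: {A, B}, {A, C}, {A, H}. Prime attributes: {A, B, C, H}.
H -> B: {H}⁺ = {B, H}, which is not all of the attributes, so the left side is not a superkey — BCNF is violated.
But every attribute on its right side ({B}) is prime, and the same holds for every other non-superkey FD, so 3NF still holds.

3NF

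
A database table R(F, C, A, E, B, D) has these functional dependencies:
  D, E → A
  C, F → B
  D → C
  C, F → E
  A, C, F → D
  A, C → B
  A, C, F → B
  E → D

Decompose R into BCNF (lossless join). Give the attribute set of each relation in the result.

Candidate keys of the original relation: {C, F}, {D, F}, {E, F}.
{A, B, C, D, E, F}: {D, E} determines {A, B, C, D, E} here but is not a superkey — split on D, E → A, B, C, giving {A, B, C, D, E} and {D, E, F}.
{A, B, C, D, E}: {D} determines {C, D} here but is not a superkey — split on D → C, giving {C, D} and {A, B, D, E}.
{C, D} has no BCNF violation.
{A, B, D, E}: {A, D} determines {A, B, D} here but is not a superkey — split on A, D → B, giving {A, B, D} and {A, D, E}.
{A, B, D} has no BCNF violation.
{A, D, E} has no BCNF violation.
{D, E, F}: {E} determines {D, E} here but is not a superkey — split on E → D, giving {D, E} and {E, F}.
{D, E} has no BCNF violation.
{E, F} has no BCNF violation.

{A, B, D}; {A, D, E}; {C, D}; {E, F}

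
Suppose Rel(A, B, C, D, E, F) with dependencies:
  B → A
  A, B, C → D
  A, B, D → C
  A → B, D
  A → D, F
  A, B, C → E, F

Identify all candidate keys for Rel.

{A} is a candidate key since {A}⁺ = {A, B, C, D, E, F} covers every attribute.
{B} is a candidate key since {B}⁺ = {A, B, C, D, E, F} covers every attribute.
These are minimal and exhaustive — every other superkey contains one of them.

{A}, {B}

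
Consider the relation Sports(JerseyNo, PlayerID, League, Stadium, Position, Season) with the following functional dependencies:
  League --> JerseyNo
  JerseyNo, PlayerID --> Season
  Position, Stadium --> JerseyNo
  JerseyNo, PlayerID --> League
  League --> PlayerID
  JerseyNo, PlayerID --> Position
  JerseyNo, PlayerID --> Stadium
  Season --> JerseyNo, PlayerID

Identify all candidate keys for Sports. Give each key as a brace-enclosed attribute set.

{League}⁺ = {JerseyNo, League, PlayerID, Position, Season, Stadium} — all of the relation — so {League} is a candidate key.
{Season}⁺ = {JerseyNo, League, PlayerID, Position, Season, Stadium} — all of the relation — so {Season} is a candidate key.
{JerseyNo, PlayerID}⁺ = {JerseyNo, League, PlayerID, Position, Season, Stadium} — all of the relation — so {JerseyNo, PlayerID} is a candidate key.
{PlayerID, Position, Stadium}⁺ = {JerseyNo, League, PlayerID, Position, Season, Stadium} — all of the relation — so {PlayerID, Position, Stadium} is a candidate key.
Any other superkey properly contains one of these, so there are no further candidate keys.

{JerseyNo, PlayerID}, {League}, {PlayerID, Position, Stadium}, {Season}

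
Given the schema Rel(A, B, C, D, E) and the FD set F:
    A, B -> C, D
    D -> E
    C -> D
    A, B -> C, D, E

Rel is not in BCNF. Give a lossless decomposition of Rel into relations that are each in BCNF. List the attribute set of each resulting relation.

{A, B, C}; {C, D}; {D, E}

Candidate key of the original relation: {A, B}.
{A, B, C, D, E}: {D} determines {D, E} here but is not a superkey — split on D -> E, giving {D, E} and {A, B, C, D}.
{D, E} has no BCNF violation.
{A, B, C, D}: {C} determines {C, D} here but is not a superkey — split on C -> D, giving {C, D} and {A, B, C}.
{C, D} has no BCNF violation.
{A, B, C} has no BCNF violation.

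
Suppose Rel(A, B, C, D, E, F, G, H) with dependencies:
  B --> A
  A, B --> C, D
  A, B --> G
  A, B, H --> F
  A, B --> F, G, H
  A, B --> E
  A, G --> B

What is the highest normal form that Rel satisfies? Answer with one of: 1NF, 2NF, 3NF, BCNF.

BCNF

Candidate keys: {A, G}, {B}. Prime attributes: {A, B, G}.
Each dependency's left side is a superkey — BCNF holds.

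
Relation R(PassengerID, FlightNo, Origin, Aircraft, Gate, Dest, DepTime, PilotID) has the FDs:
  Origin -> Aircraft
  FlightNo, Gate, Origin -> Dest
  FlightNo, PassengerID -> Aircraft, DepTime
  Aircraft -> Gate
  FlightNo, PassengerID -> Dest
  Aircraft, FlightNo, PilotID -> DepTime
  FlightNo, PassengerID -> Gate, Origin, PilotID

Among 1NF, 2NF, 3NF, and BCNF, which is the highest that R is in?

2NF

Candidate key: {FlightNo, PassengerID}. Prime attributes: {FlightNo, PassengerID}.
Origin -> Aircraft breaks BCNF: {Origin}⁺ = {Aircraft, Gate, Origin}, so {Origin} is not a superkey.
Origin -> Aircraft has non-prime {Aircraft} on the right and a non-superkey on the left, so 3NF fails.
Checking every proper subset of each key, none determines a non-prime attribute — 2NF is satisfied.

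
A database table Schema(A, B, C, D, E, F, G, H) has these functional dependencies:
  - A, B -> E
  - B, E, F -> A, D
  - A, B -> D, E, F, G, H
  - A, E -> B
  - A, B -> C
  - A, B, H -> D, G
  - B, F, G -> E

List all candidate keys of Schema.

{A, B}, {A, E}, {B, E, F}, {B, F, G}

{A, B}⁺ = {A, B, C, D, E, F, G, H}, which is every attribute, so {A, B} is a candidate key.
{A, E}⁺ = {A, B, C, D, E, F, G, H}, which is every attribute, so {A, E} is a candidate key.
{B, E, F}⁺ = {A, B, C, D, E, F, G, H}, which is every attribute, so {B, E, F} is a candidate key.
{B, F, G}⁺ = {A, B, C, D, E, F, G, H}, which is every attribute, so {B, F, G} is a candidate key.
Any other superkey properly contains one of these, so there are no further candidate keys.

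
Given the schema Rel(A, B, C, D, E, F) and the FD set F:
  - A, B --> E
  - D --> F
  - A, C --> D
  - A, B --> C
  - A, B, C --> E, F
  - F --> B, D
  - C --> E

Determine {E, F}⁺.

{B, D, E, F}

Start with {E, F}.
F --> B, D applies; add {B, D} → now {B, D, E, F}.
No further FD applies.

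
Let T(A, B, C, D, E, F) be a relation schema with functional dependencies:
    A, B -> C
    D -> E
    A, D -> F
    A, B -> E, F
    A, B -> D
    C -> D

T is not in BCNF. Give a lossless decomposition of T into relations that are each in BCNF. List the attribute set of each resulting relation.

Candidate key of the original relation: {A, B}.
{A, B, C, D, E, F}: {D} determines {D, E} here but is not a superkey — split on D -> E, giving {D, E} and {A, B, C, D, F}.
{D, E} has no BCNF violation.
{A, B, C, D, F}: {A, D} determines {A, D, F} here but is not a superkey — split on A, D -> F, giving {A, D, F} and {A, B, C, D}.
{A, D, F} has no BCNF violation.
{A, B, C, D}: {C} determines {C, D} here but is not a superkey — split on C -> D, giving {C, D} and {A, B, C}.
{C, D} has no BCNF violation.
{A, B, C} has no BCNF violation.

{A, B, C}; {A, D, F}; {C, D}; {D, E}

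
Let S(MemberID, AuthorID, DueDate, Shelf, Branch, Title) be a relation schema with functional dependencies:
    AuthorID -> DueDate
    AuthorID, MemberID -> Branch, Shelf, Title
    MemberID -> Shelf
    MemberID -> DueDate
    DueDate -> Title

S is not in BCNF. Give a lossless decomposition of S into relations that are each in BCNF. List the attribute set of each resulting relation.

Candidate key of the original relation: {AuthorID, MemberID}.
In {AuthorID, Branch, DueDate, MemberID, Shelf, Title}, {AuthorID} is not a superkey ({AuthorID}⁺ restricted to this set is {AuthorID, DueDate, Title}), so split on AuthorID -> DueDate, Title into {AuthorID, DueDate, Title} and {AuthorID, Branch, MemberID, Shelf}.
In {AuthorID, DueDate, Title}, {DueDate} is not a superkey ({DueDate}⁺ restricted to this set is {DueDate, Title}), so split on DueDate -> Title into {DueDate, Title} and {AuthorID, DueDate}.
{DueDate, Title} has no BCNF violation.
{AuthorID, DueDate} has no BCNF violation.
In {AuthorID, Branch, MemberID, Shelf}, {MemberID} is not a superkey ({MemberID}⁺ restricted to this set is {MemberID, Shelf}), so split on MemberID -> Shelf into {MemberID, Shelf} and {AuthorID, Branch, MemberID}.
{MemberID, Shelf} has no BCNF violation.
{AuthorID, Branch, MemberID} has no BCNF violation.

{AuthorID, Branch, MemberID}; {AuthorID, DueDate}; {DueDate, Title}; {MemberID, Shelf}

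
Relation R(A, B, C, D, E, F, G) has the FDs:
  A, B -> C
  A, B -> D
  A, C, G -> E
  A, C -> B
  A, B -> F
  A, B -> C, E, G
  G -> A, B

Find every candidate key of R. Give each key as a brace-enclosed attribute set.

{G}⁺ = {A, B, C, D, E, F, G}, which is every attribute, so {G} is a candidate key.
{A, B}⁺ = {A, B, C, D, E, F, G}, which is every attribute, so {A, B} is a candidate key.
{A, C}⁺ = {A, B, C, D, E, F, G}, which is every attribute, so {A, C} is a candidate key.
No proper subset of any of these is a key, and no other minimal superkey exists.

{A, B}, {A, C}, {G}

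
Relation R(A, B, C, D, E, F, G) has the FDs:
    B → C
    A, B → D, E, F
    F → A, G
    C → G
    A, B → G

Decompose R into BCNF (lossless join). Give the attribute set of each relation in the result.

Candidate keys of the original relation: {A, B}, {B, F}.
Within {A, B, C, D, E, F, G}: {B}⁺ ∩ {A, B, C, D, E, F, G} = {B, C, G}, not the whole set, so B → C, G violates BCNF; decompose into {B, C, G} and {A, B, D, E, F}.
Within {B, C, G}: {C}⁺ ∩ {B, C, G} = {C, G}, not the whole set, so C → G violates BCNF; decompose into {C, G} and {B, C}.
{C, G} has no BCNF violation.
{B, C} has no BCNF violation.
Within {A, B, D, E, F}: {F}⁺ ∩ {A, B, D, E, F} = {A, F}, not the whole set, so F → A violates BCNF; decompose into {A, F} and {B, D, E, F}.
{A, F} has no BCNF violation.
{B, D, E, F} has no BCNF violation.

{A, F}; {B, C}; {B, D, E, F}; {C, G}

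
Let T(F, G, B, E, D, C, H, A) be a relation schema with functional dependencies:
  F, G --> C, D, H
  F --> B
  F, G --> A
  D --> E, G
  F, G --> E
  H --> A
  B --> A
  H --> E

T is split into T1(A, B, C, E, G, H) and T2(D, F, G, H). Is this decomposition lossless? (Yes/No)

No

Common attributes: {G, H}; their closure is {A, E, G, H}.
Neither T1 nor T2 is contained in that closure, so the decomposition is lossy.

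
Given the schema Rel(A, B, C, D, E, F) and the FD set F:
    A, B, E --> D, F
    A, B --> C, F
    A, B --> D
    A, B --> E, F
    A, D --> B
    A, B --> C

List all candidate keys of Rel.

No FD produces {A}, so it must be in every candidate key.
{A, B} is a candidate key since {A, B}⁺ = {A, B, C, D, E, F} covers every attribute.
{A, D} is a candidate key since {A, D}⁺ = {A, B, C, D, E, F} covers every attribute.
No proper subset of any of these is a key, and no other minimal superkey exists.

{A, B}, {A, D}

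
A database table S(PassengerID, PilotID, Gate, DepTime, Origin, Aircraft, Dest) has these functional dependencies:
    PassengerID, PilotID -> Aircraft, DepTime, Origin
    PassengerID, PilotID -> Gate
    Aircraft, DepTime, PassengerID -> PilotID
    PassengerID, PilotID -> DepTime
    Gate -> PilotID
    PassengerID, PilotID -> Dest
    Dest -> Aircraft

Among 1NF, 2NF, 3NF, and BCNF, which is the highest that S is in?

3NF

Candidate keys: {Aircraft, DepTime, PassengerID}, {DepTime, Dest, PassengerID}, {Gate, PassengerID}, {PassengerID, PilotID}. Prime attributes: {Aircraft, DepTime, Dest, Gate, PassengerID, PilotID}.
Gate -> PilotID: {Gate}⁺ = {Gate, PilotID}, which is not all of the attributes, so the left side is not a superkey — BCNF is violated.
But every attribute on its right side ({PilotID}) is prime, and the same holds for every other non-superkey FD, so 3NF still holds.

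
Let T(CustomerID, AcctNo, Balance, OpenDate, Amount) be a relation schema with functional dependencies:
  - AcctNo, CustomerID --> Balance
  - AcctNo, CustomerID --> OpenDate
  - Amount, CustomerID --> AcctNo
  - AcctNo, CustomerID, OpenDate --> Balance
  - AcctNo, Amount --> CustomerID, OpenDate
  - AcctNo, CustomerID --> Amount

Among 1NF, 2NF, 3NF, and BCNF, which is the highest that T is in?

BCNF

Candidate keys: {AcctNo, Amount}, {AcctNo, CustomerID}, {Amount, CustomerID}. Prime attributes: {AcctNo, Amount, CustomerID}.
Every FD has a superkey on the left, so the relation is in BCNF.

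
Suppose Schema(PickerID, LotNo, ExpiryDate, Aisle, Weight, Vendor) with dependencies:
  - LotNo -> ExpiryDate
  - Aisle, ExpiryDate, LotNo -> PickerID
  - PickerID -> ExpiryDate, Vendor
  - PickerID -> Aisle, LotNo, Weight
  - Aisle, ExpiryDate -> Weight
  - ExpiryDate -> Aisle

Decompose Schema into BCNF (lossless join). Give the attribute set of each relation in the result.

{Aisle, ExpiryDate, Weight}; {ExpiryDate, LotNo, PickerID, Vendor}

Candidate keys of the original relation: {LotNo}, {PickerID}.
{Aisle, ExpiryDate, LotNo, PickerID, Vendor, Weight}: {Aisle, ExpiryDate} determines {Aisle, ExpiryDate, Weight} here but is not a superkey — split on Aisle, ExpiryDate -> Weight, giving {Aisle, ExpiryDate, Weight} and {Aisle, ExpiryDate, LotNo, PickerID, Vendor}.
{Aisle, ExpiryDate, Weight}: every determinant is a superkey — BCNF.
{Aisle, ExpiryDate, LotNo, PickerID, Vendor}: {ExpiryDate} determines {Aisle, ExpiryDate} here but is not a superkey — split on ExpiryDate -> Aisle, giving {Aisle, ExpiryDate} and {ExpiryDate, LotNo, PickerID, Vendor}.
{Aisle, ExpiryDate}: every determinant is a superkey — BCNF.
{ExpiryDate, LotNo, PickerID, Vendor}: every determinant is a superkey — BCNF.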